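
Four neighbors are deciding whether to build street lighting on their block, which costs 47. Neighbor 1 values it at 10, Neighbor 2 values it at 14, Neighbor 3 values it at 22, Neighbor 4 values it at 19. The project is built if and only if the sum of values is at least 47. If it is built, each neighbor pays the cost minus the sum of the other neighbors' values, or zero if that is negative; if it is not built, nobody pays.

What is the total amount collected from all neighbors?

5

Total value 65 ≥ cost 47, so it is built.
Neighbor 1: others sum to 55; max(0, 47 - 55) = 0.
Neighbor 2: others sum to 51; max(0, 47 - 51) = 0.
Neighbor 3: others sum to 43; max(0, 47 - 43) = 4.
Neighbor 4: others sum to 46; max(0, 47 - 46) = 1.
Total collected = 0 + 0 + 4 + 1 = 5.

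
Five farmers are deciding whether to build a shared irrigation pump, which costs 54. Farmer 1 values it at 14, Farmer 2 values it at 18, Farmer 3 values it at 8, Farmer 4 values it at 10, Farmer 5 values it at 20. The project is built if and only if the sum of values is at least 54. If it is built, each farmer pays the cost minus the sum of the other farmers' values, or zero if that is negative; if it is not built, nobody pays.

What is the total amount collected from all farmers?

6

Total value 70 ≥ cost 54, so it is built.
Farmer 1: others sum to 56; max(0, 54 - 56) = 0.
Farmer 2: others sum to 52; max(0, 54 - 52) = 2.
Farmer 3: others sum to 62; max(0, 54 - 62) = 0.
Farmer 4: others sum to 60; max(0, 54 - 60) = 0.
Farmer 5: others sum to 50; max(0, 54 - 50) = 4.
Total collected = 0 + 2 + 0 + 0 + 4 = 6.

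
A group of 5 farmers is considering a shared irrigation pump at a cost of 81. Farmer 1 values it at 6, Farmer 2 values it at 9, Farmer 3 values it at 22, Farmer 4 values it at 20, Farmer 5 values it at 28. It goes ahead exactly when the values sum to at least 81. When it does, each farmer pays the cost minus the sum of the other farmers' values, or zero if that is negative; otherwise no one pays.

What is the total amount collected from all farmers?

Total value 85 ≥ cost 81, so it is built.
Farmer 1: others sum to 79; max(0, 81 - 79) = 2.
Farmer 2: others sum to 76; max(0, 81 - 76) = 5.
Farmer 3: others sum to 63; max(0, 81 - 63) = 18.
Farmer 4: others sum to 65; max(0, 81 - 65) = 16.
Farmer 5: others sum to 57; max(0, 81 - 57) = 24.
Total collected = 2 + 5 + 18 + 16 + 24 = 65.

65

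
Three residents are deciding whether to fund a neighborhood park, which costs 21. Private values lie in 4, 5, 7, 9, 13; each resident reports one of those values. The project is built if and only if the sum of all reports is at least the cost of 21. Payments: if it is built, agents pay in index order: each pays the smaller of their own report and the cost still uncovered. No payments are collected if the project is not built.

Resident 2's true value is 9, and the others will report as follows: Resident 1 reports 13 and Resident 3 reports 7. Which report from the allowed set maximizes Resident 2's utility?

4

Report 4: project built, pays 4, utility 9 - 4 = 5.
Report 5: project built, pays 5, utility 9 - 5 = 4.
Report 7: project built, pays 7, utility 9 - 7 = 2.
Report 9: project built, pays 8, utility 9 - 8 = 1.
Report 13: project built, pays 8, utility 9 - 8 = 1.
The best choice is 4 with utility 5.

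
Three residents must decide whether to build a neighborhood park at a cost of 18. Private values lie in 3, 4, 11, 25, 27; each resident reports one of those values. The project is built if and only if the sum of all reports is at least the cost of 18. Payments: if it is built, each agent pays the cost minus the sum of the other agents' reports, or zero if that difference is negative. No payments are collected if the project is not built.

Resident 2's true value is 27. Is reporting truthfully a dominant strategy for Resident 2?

Check each profile of the others' reports and compare truth against every alternative report.
Others report (3, 25): truth gives 27, best alternative gives 27.
Others report (3, 27): truth gives 27, best alternative gives 27.
Others report (4, 25): truth gives 27, best alternative gives 27.
Others report (4, 27): truth gives 27, best alternative gives 27.
Others report (11, 11): truth gives 27, best alternative gives 27.
Others report (11, 25): truth gives 27, best alternative gives 27.
(Remaining 19 profiles checked similarly; truth is weakly best in each.)
In every case the truthful report is at least as good as any alternative, so it is a dominant strategy.

Yes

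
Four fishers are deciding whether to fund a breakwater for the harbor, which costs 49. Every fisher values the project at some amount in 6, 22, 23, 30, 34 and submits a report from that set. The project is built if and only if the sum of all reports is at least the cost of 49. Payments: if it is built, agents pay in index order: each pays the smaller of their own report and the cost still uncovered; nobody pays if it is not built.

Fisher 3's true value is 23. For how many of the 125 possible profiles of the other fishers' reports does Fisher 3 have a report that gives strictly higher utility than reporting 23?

38

Others report (6, 6, 22): truth gives 0; report 22 gives 1 > 0. Violating.
Others report (6, 6, 23): truth gives 0; report 22 gives 1 > 0. Violating.
Others report (6, 6, 30): truth gives 0; report 22 gives 1 > 0. Violating.
Others report (6, 6, 34): truth gives 0; report 6 gives 17 > 0. Violating.
Others report (6, 6, 6): truth gives 0; no alternative beats it.
Others report (6, 22, 6): truth gives 2; no alternative beats it.
(Checking all 125 profiles: 38 have a profitable deviation, 87 do not.)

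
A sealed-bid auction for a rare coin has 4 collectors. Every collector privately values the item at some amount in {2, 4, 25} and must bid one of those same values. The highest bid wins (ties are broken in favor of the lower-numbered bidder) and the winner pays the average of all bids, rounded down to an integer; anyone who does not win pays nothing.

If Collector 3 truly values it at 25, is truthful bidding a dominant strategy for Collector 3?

No

Consider the case where Collector 1 bids 2, Collector 2 bids 2 and Collector 4 bids 2.
Truthful bid 25: wins, pays 7, utility 25 - 7 = 18.
Bid 4 instead: wins, pays 2, utility 25 - 2 = 23.
Since 23 > 18, bidding 4 is strictly better here, so truthful bidding is not dominant.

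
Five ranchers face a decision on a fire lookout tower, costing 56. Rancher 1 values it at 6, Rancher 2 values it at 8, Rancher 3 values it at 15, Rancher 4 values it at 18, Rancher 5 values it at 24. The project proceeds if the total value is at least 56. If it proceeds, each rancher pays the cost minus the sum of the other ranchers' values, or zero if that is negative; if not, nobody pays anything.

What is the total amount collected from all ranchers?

Total value 71 ≥ cost 56, so it is built.
Rancher 1: others sum to 65; max(0, 56 - 65) = 0.
Rancher 2: others sum to 63; max(0, 56 - 63) = 0.
Rancher 3: others sum to 56; max(0, 56 - 56) = 0.
Rancher 4: others sum to 53; max(0, 56 - 53) = 3.
Rancher 5: others sum to 47; max(0, 56 - 47) = 9.
Total collected = 0 + 0 + 0 + 3 + 9 = 12.

12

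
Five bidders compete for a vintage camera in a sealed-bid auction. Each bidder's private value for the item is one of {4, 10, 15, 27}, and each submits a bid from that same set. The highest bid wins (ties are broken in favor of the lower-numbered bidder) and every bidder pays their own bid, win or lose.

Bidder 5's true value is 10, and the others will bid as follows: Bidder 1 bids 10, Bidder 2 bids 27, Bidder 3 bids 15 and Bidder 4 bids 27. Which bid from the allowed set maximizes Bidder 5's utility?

Bid 4: loses but pays 4, utility -4.
Bid 10: loses but pays 10, utility -10.
Bid 15: loses but pays 15, utility -15.
Bid 27: loses but pays 27, utility -27.
The best choice is 4 with utility -4.

4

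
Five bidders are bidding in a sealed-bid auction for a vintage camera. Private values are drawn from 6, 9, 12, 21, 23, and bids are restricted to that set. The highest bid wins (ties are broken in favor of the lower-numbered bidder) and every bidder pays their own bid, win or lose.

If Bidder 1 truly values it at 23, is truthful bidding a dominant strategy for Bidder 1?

Consider the case where Bidder 2 bids 6, Bidder 3 bids 6, Bidder 4 bids 6 and Bidder 5 bids 6.
Truthful bid 23: wins, pays 23, utility 23 - 23 = 0.
Bid 6 instead: wins, pays 6, utility 23 - 6 = 17.
Since 17 > 0, bidding 6 is strictly better here, so truthful bidding is not dominant.

No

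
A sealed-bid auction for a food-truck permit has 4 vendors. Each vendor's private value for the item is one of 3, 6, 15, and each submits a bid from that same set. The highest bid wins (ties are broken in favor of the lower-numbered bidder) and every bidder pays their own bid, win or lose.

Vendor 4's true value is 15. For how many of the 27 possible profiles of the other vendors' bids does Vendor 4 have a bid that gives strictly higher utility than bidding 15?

Others bid (3, 3, 3): truth gives 0; bid 6 gives 9 > 0. Violating.
Others bid (3, 3, 15): truth gives -15; bid 3 gives -3 > -15. Violating.
Others bid (3, 6, 15): truth gives -15; bid 3 gives -3 > -15. Violating.
Others bid (3, 15, 3): truth gives -15; bid 3 gives -3 > -15. Violating.
Others bid (3, 3, 6): truth gives 0; no alternative beats it.
Others bid (3, 6, 3): truth gives 0; no alternative beats it.
(Checking all 27 profiles: 20 have a profitable deviation, 7 do not.)

20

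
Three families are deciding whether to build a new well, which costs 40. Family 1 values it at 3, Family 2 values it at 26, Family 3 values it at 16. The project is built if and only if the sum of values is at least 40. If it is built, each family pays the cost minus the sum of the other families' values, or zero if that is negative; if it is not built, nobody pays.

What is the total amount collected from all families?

Total value 45 ≥ cost 40, so it is built.
Family 1: others sum to 42; max(0, 40 - 42) = 0.
Family 2: others sum to 19; max(0, 40 - 19) = 21.
Family 3: others sum to 29; max(0, 40 - 29) = 11.
Total collected = 0 + 21 + 11 = 32.

32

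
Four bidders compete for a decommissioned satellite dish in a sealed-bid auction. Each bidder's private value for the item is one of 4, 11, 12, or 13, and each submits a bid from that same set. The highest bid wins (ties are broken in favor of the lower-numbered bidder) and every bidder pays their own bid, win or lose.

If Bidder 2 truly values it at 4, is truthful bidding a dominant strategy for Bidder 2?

Yes

Check each profile of the others' bids and compare truth against every alternative bid.
Others bid (13, 4, 4): truth gives -4, best alternative gives -11.
Others bid (13, 4, 11): truth gives -4, best alternative gives -11.
Others bid (13, 4, 12): truth gives -4, best alternative gives -11.
Others bid (13, 4, 13): truth gives -4, best alternative gives -11.
Others bid (13, 11, 4): truth gives -4, best alternative gives -11.
Others bid (13, 11, 11): truth gives -4, best alternative gives -11.
(Remaining 58 profiles checked similarly; truth is weakly best in each.)
In every case the truthful bid is at least as good as any alternative, so it is a dominant strategy.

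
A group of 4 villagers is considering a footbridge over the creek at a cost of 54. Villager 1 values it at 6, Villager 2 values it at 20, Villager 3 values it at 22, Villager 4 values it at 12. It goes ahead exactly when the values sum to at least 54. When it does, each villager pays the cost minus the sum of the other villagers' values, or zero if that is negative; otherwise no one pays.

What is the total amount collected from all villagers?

Total value 60 ≥ cost 54, so it is built.
Villager 1: others sum to 54; max(0, 54 - 54) = 0.
Villager 2: others sum to 40; max(0, 54 - 40) = 14.
Villager 3: others sum to 38; max(0, 54 - 38) = 16.
Villager 4: others sum to 48; max(0, 54 - 48) = 6.
Total collected = 0 + 14 + 16 + 6 = 36.

36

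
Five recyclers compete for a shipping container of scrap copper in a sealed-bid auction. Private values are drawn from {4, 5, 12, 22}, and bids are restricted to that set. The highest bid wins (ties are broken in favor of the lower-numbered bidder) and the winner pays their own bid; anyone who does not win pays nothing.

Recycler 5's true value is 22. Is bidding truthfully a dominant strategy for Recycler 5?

No

Consider the case where Recycler 1 bids 4, Recycler 2 bids 4, Recycler 3 bids 4 and Recycler 4 bids 4.
Truthful bid 22: wins, pays 22, utility 22 - 22 = 0.
Bid 5 instead: wins, pays 5, utility 22 - 5 = 17.
Since 17 > 0, bidding 5 is strictly better here, so truthful bidding is not dominant.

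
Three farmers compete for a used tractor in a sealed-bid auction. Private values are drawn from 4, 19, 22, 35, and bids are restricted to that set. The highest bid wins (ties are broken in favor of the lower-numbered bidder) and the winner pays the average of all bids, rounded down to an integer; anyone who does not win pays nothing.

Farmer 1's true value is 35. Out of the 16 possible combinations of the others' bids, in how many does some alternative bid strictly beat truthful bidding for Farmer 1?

9

Others bid (4, 4): truth gives 21; bid 4 gives 31 > 21. Violating.
Others bid (4, 19): truth gives 16; bid 19 gives 21 > 16. Violating.
Others bid (4, 22): truth gives 15; bid 22 gives 19 > 15. Violating.
Others bid (19, 4): truth gives 16; bid 19 gives 21 > 16. Violating.
Others bid (4, 35): truth gives 11; no alternative beats it.
Others bid (19, 35): truth gives 6; no alternative beats it.
(Checking all 16 profiles: 9 have a profitable deviation, 7 do not.)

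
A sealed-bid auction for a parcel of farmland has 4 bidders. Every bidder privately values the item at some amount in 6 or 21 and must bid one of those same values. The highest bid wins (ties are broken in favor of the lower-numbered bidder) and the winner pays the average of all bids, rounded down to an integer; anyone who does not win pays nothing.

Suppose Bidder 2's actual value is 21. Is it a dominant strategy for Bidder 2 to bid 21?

Yes

Check each profile of the others' bids and compare truth against every alternative bid.
Others bid (6, 6, 6): truth gives 12, best alternative gives 0.
Others bid (6, 6, 21): truth gives 8, best alternative gives 0.
Others bid (6, 21, 6): truth gives 8, best alternative gives 0.
Others bid (6, 21, 21): truth gives 4, best alternative gives 0.
Others bid (21, 6, 6): truth gives 0, best alternative gives 0.
Others bid (21, 6, 21): truth gives 0, best alternative gives 0.
(Remaining 2 profiles checked similarly; truth is weakly best in each.)
In every case the truthful bid is at least as good as any alternative, so it is a dominant strategy.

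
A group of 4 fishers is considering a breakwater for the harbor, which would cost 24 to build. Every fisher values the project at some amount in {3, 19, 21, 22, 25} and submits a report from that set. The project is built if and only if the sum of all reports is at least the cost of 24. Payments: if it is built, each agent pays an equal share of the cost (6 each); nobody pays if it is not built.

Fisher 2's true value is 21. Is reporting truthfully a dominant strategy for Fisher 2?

Check each profile of the others' reports and compare truth against every alternative report.
Others report (3, 3, 3): truth gives 15, best alternative gives 15.
Others report (3, 3, 19): truth gives 15, best alternative gives 15.
Others report (3, 3, 21): truth gives 15, best alternative gives 15.
Others report (3, 3, 22): truth gives 15, best alternative gives 15.
Others report (3, 3, 25): truth gives 15, best alternative gives 15.
Others report (3, 19, 3): truth gives 15, best alternative gives 15.
(Remaining 119 profiles checked similarly; truth is weakly best in each.)
In every case the truthful report is at least as good as any alternative, so it is a dominant strategy.

Yes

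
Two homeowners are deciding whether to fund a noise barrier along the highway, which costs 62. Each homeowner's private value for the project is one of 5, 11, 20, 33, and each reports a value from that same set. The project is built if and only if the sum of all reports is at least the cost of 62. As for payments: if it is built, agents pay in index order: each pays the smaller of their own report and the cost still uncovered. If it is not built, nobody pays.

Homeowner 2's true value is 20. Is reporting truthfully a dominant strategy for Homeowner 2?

Check each profile of the others' reports and compare truth against every alternative report.
Others report (5): truth gives 0, best alternative gives 0.
Others report (11): truth gives 0, best alternative gives 0.
Others report (20): truth gives 0, best alternative gives 0.
Others report (33): truth gives 0, best alternative gives 0.
In every case the truthful report is at least as good as any alternative, so it is a dominant strategy.

Yes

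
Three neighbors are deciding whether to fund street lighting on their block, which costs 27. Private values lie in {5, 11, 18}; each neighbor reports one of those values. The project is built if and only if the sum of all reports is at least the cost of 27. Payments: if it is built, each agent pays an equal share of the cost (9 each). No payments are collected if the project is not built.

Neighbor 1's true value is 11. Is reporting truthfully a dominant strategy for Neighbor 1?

Consider the case where Neighbor 2 reports 5 and Neighbor 3 reports 5.
Truthful report 11: project not built, utility 0.
Report 18 instead: project built, pays 9, utility 11 - 9 = 2.
Since 2 > 0, reporting 18 is strictly better here, so truthful reporting is not dominant.

No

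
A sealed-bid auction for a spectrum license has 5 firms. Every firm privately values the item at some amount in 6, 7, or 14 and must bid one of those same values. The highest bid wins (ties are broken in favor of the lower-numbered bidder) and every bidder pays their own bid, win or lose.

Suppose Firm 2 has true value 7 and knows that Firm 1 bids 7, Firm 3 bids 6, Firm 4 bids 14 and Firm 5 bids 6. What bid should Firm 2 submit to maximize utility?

Bid 6: loses but pays 6, utility -6.
Bid 7: loses but pays 7, utility -7.
Bid 14: wins, pays 14, utility 7 - 14 = -7.
The best choice is 6 with utility -6.

6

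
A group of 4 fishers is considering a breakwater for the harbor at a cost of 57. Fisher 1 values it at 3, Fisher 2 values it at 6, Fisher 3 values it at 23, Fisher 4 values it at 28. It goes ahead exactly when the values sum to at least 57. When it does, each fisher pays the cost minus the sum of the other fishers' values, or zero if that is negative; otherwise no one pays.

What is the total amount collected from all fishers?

Total value 60 ≥ cost 57, so it is built.
Fisher 1: others sum to 57; max(0, 57 - 57) = 0.
Fisher 2: others sum to 54; max(0, 57 - 54) = 3.
Fisher 3: others sum to 37; max(0, 57 - 37) = 20.
Fisher 4: others sum to 32; max(0, 57 - 32) = 25.
Total collected = 0 + 3 + 20 + 25 = 48.

48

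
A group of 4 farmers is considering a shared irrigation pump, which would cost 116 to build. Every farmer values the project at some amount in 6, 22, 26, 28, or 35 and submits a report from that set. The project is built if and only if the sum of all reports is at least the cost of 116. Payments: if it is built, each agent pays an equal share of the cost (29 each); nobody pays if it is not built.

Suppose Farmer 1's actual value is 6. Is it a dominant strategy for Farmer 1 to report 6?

Check each profile of the others' reports and compare truth against every alternative report.
Others report (26, 35, 35): truth gives 0, best alternative gives -23.
Others report (28, 35, 35): truth gives 0, best alternative gives -23.
Others report (35, 26, 35): truth gives 0, best alternative gives -23.
Others report (35, 28, 35): truth gives 0, best alternative gives -23.
Others report (35, 35, 26): truth gives 0, best alternative gives -23.
Others report (35, 35, 28): truth gives 0, best alternative gives -23.
(Remaining 119 profiles checked similarly; truth is weakly best in each.)
In every case the truthful report is at least as good as any alternative, so it is a dominant strategy.

Yes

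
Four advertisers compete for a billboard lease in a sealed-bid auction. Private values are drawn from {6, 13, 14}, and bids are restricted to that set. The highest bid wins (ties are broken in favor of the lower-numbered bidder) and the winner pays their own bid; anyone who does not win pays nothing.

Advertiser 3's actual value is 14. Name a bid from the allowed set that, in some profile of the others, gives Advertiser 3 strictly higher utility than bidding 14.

13

Suppose Advertiser 1 bids 6, Advertiser 2 bids 6 and Advertiser 4 bids 6.
Bid 14: wins, pays 14, utility 14 - 14 = 0.
Bid 13: wins, pays 13, utility 14 - 13 = 1.
So bidding 13 beats truth here (1 > 0).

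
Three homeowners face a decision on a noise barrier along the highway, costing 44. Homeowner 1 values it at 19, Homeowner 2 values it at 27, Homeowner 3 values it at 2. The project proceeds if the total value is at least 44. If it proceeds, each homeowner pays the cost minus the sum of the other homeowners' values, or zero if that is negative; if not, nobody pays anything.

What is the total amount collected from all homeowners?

38

Total value 48 ≥ cost 44, so it is built.
Homeowner 1: others sum to 29; max(0, 44 - 29) = 15.
Homeowner 2: others sum to 21; max(0, 44 - 21) = 23.
Homeowner 3: others sum to 46; max(0, 44 - 46) = 0.
Total collected = 15 + 23 + 0 = 38.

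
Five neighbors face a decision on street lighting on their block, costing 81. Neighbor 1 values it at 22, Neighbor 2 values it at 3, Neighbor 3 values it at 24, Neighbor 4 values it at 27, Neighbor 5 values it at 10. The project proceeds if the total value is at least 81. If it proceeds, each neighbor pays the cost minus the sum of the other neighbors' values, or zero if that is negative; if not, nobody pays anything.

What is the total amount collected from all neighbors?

Total value 86 ≥ cost 81, so it is built.
Neighbor 1: others sum to 64; max(0, 81 - 64) = 17.
Neighbor 2: others sum to 83; max(0, 81 - 83) = 0.
Neighbor 3: others sum to 62; max(0, 81 - 62) = 19.
Neighbor 4: others sum to 59; max(0, 81 - 59) = 22.
Neighbor 5: others sum to 76; max(0, 81 - 76) = 5.
Total collected = 17 + 0 + 19 + 22 + 5 = 63.

63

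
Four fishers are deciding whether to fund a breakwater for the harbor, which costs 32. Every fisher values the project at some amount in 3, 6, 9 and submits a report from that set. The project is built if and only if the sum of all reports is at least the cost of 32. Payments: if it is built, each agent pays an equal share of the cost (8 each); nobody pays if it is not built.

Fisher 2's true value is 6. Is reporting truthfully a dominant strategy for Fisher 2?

Consider the case where Fisher 1 reports 9, Fisher 3 reports 9 and Fisher 4 reports 9.
Truthful report 6: project built, pays 8, utility 6 - 8 = -2.
Report 3 instead: project not built, utility 0.
Since 0 > -2, reporting 3 is strictly better here, so truthful reporting is not dominant.

No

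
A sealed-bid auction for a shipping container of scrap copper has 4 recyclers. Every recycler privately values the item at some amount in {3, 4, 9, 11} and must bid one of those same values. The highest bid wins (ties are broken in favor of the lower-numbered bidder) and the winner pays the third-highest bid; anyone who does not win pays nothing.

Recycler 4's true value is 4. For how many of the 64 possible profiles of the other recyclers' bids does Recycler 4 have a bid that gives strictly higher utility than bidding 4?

6

Others bid (3, 3, 4): truth gives 0; bid 9 gives 1 > 0. Violating.
Others bid (3, 3, 9): truth gives 0; bid 11 gives 1 > 0. Violating.
Others bid (3, 4, 3): truth gives 0; bid 9 gives 1 > 0. Violating.
Others bid (3, 9, 3): truth gives 0; bid 11 gives 1 > 0. Violating.
Others bid (3, 3, 3): truth gives 1; no alternative beats it.
Others bid (3, 3, 11): truth gives 0; no alternative beats it.
(Checking all 64 profiles: 6 have a profitable deviation, 58 do not.)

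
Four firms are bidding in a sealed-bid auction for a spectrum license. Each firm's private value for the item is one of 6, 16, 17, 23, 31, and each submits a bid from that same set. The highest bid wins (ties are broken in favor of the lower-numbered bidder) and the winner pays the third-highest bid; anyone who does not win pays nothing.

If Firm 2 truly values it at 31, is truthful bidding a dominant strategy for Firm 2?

Yes

Check each profile of the others' bids and compare truth against every alternative bid.
Others bid (6, 6, 31): truth gives 25, best alternative gives 0.
Others bid (6, 31, 6): truth gives 25, best alternative gives 0.
Others bid (23, 6, 6): truth gives 25, best alternative gives 0.
Others bid (6, 16, 31): truth gives 15, best alternative gives 0.
Others bid (6, 31, 16): truth gives 15, best alternative gives 0.
Others bid (16, 6, 31): truth gives 15, best alternative gives 0.
(Remaining 119 profiles checked similarly; truth is weakly best in each.)
In every case the truthful bid is at least as good as any alternative, so it is a dominant strategy.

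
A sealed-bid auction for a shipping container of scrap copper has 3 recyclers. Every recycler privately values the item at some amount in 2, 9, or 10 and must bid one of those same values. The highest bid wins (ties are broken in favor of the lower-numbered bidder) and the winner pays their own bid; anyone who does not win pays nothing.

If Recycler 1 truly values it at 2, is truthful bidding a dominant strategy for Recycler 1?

Yes

Check each profile of the others' bids and compare truth against every alternative bid.
Others bid (2, 2): truth gives 0, best alternative gives -7.
Others bid (2, 9): truth gives 0, best alternative gives -7.
Others bid (9, 2): truth gives 0, best alternative gives -7.
Others bid (9, 9): truth gives 0, best alternative gives -7.
Others bid (2, 10): truth gives 0, best alternative gives 0.
Others bid (9, 10): truth gives 0, best alternative gives 0.
(Remaining 3 profiles checked similarly; truth is weakly best in each.)
In every case the truthful bid is at least as good as any alternative, so it is a dominant strategy.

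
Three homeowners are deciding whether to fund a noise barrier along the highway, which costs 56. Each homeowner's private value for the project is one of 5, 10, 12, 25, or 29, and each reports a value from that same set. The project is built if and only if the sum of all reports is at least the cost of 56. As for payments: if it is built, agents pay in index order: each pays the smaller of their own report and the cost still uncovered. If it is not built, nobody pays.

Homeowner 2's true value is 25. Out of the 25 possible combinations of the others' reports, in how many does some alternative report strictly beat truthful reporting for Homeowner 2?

4

Others report (25, 25): truth gives 0; report 10 gives 15 > 0. Violating.
Others report (25, 29): truth gives 0; report 5 gives 20 > 0. Violating.
Others report (29, 25): truth gives 0; report 5 gives 20 > 0. Violating.
Others report (29, 29): truth gives 0; report 5 gives 20 > 0. Violating.
Others report (5, 5): truth gives 0; no alternative beats it.
Others report (5, 10): truth gives 0; no alternative beats it.
(Checking all 25 profiles: 4 have a profitable deviation, 21 do not.)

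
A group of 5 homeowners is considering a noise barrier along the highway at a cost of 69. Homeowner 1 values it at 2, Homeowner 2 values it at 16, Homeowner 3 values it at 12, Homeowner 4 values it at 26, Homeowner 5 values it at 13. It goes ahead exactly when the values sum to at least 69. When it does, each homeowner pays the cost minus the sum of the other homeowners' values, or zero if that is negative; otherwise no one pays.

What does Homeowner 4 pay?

Total value 69 ≥ cost 69, so the project is built.
The other homeowners' values sum to 43.
Cost minus that sum is 69 - 43 = 26.

26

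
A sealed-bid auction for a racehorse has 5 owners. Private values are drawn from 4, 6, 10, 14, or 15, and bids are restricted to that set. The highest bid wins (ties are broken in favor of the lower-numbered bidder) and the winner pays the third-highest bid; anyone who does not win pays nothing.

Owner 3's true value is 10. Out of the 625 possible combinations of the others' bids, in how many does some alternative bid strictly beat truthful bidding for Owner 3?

Others bid (4, 4, 4, 14): truth gives 0; bid 14 gives 6 > 0. Violating.
Others bid (4, 4, 4, 15): truth gives 0; bid 15 gives 6 > 0. Violating.
Others bid (4, 4, 6, 14): truth gives 0; bid 14 gives 4 > 0. Violating.
Others bid (4, 4, 6, 15): truth gives 0; bid 15 gives 4 > 0. Violating.
Others bid (4, 4, 4, 4): truth gives 6; no alternative beats it.
Others bid (4, 4, 4, 6): truth gives 6; no alternative beats it.
(Checking all 625 profiles: 64 have a profitable deviation, 561 do not.)

64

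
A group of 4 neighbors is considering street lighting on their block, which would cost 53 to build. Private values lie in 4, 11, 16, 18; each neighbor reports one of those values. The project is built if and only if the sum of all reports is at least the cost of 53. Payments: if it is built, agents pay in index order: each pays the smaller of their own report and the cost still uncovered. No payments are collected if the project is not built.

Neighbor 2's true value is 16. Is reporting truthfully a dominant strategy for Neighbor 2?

Consider the case where Neighbor 1 reports 11, Neighbor 3 reports 16 and Neighbor 4 reports 16.
Truthful report 16: project built, pays 16, utility 16 - 16 = 0.
Report 11 instead: project built, pays 11, utility 16 - 11 = 5.
Since 5 > 0, reporting 11 is strictly better here, so truthful reporting is not dominant.

No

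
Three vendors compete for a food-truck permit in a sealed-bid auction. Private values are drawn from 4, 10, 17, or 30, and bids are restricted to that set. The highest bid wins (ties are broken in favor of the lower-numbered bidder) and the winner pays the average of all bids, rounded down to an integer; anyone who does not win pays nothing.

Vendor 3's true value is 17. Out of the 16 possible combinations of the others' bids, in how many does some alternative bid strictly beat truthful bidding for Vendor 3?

Others bid (4, 4): truth gives 9; bid 10 gives 11 > 9. Violating.
Others bid (4, 10): truth gives 7; no alternative beats it.
Others bid (4, 17): truth gives 0; no alternative beats it.
(Checking all 16 profiles: 1 has a profitable deviation, 15 do not.)

1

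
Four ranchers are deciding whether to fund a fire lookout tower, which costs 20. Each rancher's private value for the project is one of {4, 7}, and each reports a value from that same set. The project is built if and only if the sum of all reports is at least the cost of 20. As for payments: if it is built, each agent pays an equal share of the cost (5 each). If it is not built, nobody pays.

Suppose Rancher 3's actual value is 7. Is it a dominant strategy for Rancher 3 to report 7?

Check each profile of the others' reports and compare truth against every alternative report.
Others report (4, 4, 7): truth gives 2, best alternative gives 0.
Others report (4, 7, 4): truth gives 2, best alternative gives 0.
Others report (7, 4, 4): truth gives 2, best alternative gives 0.
Others report (4, 7, 7): truth gives 2, best alternative gives 2.
Others report (7, 4, 7): truth gives 2, best alternative gives 2.
Others report (7, 7, 4): truth gives 2, best alternative gives 2.
(Remaining 2 profiles checked similarly; truth is weakly best in each.)
In every case the truthful report is at least as good as any alternative, so it is a dominant strategy.

Yes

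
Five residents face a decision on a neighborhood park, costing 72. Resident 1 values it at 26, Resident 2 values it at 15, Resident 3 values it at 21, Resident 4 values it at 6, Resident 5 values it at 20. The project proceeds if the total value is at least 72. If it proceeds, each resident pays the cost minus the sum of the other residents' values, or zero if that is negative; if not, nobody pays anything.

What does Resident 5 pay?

4

Total value 88 ≥ cost 72, so the project is built.
The other residents' values sum to 68.
Cost minus that sum is 72 - 68 = 4.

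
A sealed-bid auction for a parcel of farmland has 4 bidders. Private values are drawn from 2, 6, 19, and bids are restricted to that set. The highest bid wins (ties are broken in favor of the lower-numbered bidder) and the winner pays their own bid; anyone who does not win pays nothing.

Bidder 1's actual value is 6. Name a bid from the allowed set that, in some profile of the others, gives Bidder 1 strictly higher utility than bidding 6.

2

Suppose Bidder 2 bids 2, Bidder 3 bids 2 and Bidder 4 bids 2.
Bid 6: wins, pays 6, utility 6 - 6 = 0.
Bid 2: wins, pays 2, utility 6 - 2 = 4.
So bidding 2 beats truth here (4 > 0).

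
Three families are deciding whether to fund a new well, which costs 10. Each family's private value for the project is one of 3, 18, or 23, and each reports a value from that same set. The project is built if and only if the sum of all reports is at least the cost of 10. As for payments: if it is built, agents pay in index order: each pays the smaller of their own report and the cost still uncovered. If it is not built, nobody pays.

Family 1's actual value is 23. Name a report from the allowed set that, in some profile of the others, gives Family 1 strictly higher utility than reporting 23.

Suppose Family 2 reports 3 and Family 3 reports 18.
Report 23: project built, pays 10, utility 23 - 10 = 13.
Report 3: project built, pays 3, utility 23 - 3 = 20.
So reporting 3 beats truth here (20 > 13).

3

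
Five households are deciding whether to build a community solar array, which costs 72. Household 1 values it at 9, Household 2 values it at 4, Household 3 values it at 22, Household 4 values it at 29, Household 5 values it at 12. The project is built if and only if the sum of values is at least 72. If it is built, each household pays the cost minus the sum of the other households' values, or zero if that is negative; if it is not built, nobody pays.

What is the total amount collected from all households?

Total value 76 ≥ cost 72, so it is built.
Household 1: others sum to 67; max(0, 72 - 67) = 5.
Household 2: others sum to 72; max(0, 72 - 72) = 0.
Household 3: others sum to 54; max(0, 72 - 54) = 18.
Household 4: others sum to 47; max(0, 72 - 47) = 25.
Household 5: others sum to 64; max(0, 72 - 64) = 8.
Total collected = 5 + 0 + 18 + 25 + 8 = 56.

56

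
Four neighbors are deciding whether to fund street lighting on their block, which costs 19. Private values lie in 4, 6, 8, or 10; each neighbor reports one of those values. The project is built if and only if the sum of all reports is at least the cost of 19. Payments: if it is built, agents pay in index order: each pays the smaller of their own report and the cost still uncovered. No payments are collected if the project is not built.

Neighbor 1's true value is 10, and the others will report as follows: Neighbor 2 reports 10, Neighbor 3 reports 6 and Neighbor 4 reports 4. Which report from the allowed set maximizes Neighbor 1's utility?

4

Report 4: project built, pays 4, utility 10 - 4 = 6.
Report 6: project built, pays 6, utility 10 - 6 = 4.
Report 8: project built, pays 8, utility 10 - 8 = 2.
Report 10: project built, pays 10, utility 10 - 10 = 0.
The best choice is 4 with utility 6.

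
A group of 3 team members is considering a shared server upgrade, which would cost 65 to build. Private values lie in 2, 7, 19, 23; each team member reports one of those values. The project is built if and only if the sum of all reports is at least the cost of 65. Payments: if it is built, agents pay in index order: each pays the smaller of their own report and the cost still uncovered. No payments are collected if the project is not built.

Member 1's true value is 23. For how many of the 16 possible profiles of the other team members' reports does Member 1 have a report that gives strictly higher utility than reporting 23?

1

Others report (23, 23): truth gives 0; report 19 gives 4 > 0. Violating.
Others report (2, 2): truth gives 0; no alternative beats it.
Others report (2, 7): truth gives 0; no alternative beats it.
(Checking all 16 profiles: 1 has a profitable deviation, 15 do not.)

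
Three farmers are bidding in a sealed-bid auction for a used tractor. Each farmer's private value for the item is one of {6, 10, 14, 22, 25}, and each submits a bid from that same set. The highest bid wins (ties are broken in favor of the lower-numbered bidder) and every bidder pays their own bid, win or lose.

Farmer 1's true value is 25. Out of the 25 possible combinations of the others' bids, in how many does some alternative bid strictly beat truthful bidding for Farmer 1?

16

Others bid (6, 6): truth gives 0; bid 6 gives 19 > 0. Violating.
Others bid (6, 10): truth gives 0; bid 10 gives 15 > 0. Violating.
Others bid (6, 14): truth gives 0; bid 14 gives 11 > 0. Violating.
Others bid (6, 22): truth gives 0; bid 22 gives 3 > 0. Violating.
Others bid (6, 25): truth gives 0; no alternative beats it.
Others bid (10, 25): truth gives 0; no alternative beats it.
(Checking all 25 profiles: 16 have a profitable deviation, 9 do not.)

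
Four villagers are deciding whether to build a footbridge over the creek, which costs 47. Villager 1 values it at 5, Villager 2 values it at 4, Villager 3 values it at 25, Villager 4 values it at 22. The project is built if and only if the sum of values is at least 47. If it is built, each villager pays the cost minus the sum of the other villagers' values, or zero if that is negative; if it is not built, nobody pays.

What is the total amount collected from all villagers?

Total value 56 ≥ cost 47, so it is built.
Villager 1: others sum to 51; max(0, 47 - 51) = 0.
Villager 2: others sum to 52; max(0, 47 - 52) = 0.
Villager 3: others sum to 31; max(0, 47 - 31) = 16.
Villager 4: others sum to 34; max(0, 47 - 34) = 13.
Total collected = 0 + 0 + 16 + 13 = 29.

29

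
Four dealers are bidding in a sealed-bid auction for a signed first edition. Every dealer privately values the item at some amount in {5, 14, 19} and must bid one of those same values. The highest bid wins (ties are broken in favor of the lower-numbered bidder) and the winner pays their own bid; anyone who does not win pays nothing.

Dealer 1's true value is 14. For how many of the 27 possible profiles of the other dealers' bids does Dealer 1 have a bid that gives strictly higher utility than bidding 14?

1

Others bid (5, 5, 5): truth gives 0; bid 5 gives 9 > 0. Violating.
Others bid (5, 5, 14): truth gives 0; no alternative beats it.
Others bid (5, 5, 19): truth gives 0; no alternative beats it.
(Checking all 27 profiles: 1 has a profitable deviation, 26 do not.)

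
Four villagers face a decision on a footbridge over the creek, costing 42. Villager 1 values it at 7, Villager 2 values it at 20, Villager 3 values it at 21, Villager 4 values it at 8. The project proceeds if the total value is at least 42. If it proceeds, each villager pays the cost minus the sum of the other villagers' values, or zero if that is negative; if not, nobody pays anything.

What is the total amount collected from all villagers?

Total value 56 ≥ cost 42, so it is built.
Villager 1: others sum to 49; max(0, 42 - 49) = 0.
Villager 2: others sum to 36; max(0, 42 - 36) = 6.
Villager 3: others sum to 35; max(0, 42 - 35) = 7.
Villager 4: others sum to 48; max(0, 42 - 48) = 0.
Total collected = 0 + 6 + 7 + 0 = 13.

13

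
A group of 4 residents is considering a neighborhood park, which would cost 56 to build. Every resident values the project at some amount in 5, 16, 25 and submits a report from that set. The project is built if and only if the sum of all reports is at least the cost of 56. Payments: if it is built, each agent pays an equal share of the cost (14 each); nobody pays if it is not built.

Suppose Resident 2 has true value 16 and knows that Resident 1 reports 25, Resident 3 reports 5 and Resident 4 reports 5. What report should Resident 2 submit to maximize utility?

25

Report 5: project not built, utility 0.
Report 16: project not built, utility 0.
Report 25: project built, pays 14, utility 16 - 14 = 2.
The best choice is 25 with utility 2.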